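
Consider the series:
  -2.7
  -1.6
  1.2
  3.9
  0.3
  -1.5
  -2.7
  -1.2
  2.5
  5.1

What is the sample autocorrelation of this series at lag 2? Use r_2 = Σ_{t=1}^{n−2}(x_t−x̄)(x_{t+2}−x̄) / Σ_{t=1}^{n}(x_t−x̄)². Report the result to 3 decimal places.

Mean x̄ = (-2.7 − 1.6 + 1.2 + 3.9 + 0.3 − 1.5 − 2.7 − 1.2 + 2.5 + 5.1)/10 = 0.3300
Numerator Σ_{t=1}^{8}(x_t−x̄)(x_{t+2}−x̄) = -27.0678
Denominator Σ(x_t−x̄)² = 68.7410
r_2 = -27.0678 / 68.7410 = -0.394

-0.394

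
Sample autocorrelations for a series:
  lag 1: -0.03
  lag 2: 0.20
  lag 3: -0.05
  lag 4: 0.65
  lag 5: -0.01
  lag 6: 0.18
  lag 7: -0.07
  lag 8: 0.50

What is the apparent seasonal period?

4

The largest autocorrelation is r_4 = 0.65, with a weaker echo at lag 8 (0.50); the remaining lags stay at or below 0.20.
The dominant spike at lag 4 indicates a seasonal period of 4.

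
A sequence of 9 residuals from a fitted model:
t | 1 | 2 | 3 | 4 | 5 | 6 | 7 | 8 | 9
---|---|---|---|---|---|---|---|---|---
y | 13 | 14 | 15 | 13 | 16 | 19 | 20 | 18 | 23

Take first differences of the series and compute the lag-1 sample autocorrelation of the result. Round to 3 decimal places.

First differences Δy: 1, 1, -2, 3, 3, 1, -2, 5
Mean of differences = 1.2500
Numerator Σ(Δy_t−Δȳ)(Δy_{t+1}−Δȳ) = -13.5625
Denominator Σ(Δy_t−Δȳ)² = 41.5000
r_1(Δy) = -13.5625 / 41.5000 = -0.327

-0.327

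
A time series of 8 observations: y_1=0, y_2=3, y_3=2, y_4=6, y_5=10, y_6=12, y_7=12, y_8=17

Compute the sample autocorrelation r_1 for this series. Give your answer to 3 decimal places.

0.559

Mean ȳ = (0 + 3 + 2 + 6 + 10 + 12 + 12 + 17)/8 = 7.7500
Deviations from mean: -7.7500, -4.7500, -5.7500, -1.7500, 2.2500, 4.2500, 4.2500, 9.2500
Σ(y_t−ȳ)(y_{t+1}−ȳ) = (36.8125) + (27.3125) + (10.0625) + (-3.9375) + (9.5625) + (18.0625) + (39.3125) = 137.1875
Denominator Σ(y_t−ȳ)² = 245.5000
r_1 = 137.1875 / 245.5000 = 0.559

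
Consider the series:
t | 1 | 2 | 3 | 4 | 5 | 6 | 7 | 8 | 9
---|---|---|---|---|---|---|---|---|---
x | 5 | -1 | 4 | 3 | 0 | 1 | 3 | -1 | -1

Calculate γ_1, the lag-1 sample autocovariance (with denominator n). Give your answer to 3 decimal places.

Mean x̄ = (5 − 1 + 4 + 3 + 0 + 1 + 3 − 1 − 1)/9 = 1.4444
Σ_{t=1}^{8}(x_t−x̄)(x_{t+1}−x̄) = -11.0864
γ_1 = -11.0864 / 9 = -1.232

-1.232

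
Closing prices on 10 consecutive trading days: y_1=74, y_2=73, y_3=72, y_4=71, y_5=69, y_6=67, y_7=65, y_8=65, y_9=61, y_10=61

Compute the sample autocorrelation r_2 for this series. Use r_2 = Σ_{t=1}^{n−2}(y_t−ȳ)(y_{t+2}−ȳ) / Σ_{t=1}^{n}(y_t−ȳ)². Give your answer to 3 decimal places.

Mean ȳ = (74 + 73 + 72 + 71 + 69 + 67 + 65 + 65 + 61 + 61)/10 = 67.8000
Numerator Σ_{t=1}^{8}(y_t−ȳ)(y_{t+2}−ȳ) = 82.1200
Denominator Σ(y_t−ȳ)² = 203.6000
r_2 = 82.1200 / 203.6000 = 0.403

0.403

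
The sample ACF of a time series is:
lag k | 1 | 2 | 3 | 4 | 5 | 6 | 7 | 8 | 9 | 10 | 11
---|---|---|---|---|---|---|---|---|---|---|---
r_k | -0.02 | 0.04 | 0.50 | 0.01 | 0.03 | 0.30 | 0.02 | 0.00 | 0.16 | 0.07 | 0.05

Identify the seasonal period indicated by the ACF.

3

The largest autocorrelation is r_3 = 0.50, with weaker echoes at lags 6 (0.30) and 9 (0.16); the remaining lags stay at or below 0.07.
The dominant spike at lag 3 indicates a seasonal period of 3.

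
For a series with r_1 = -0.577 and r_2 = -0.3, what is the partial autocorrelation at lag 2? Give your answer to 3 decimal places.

-0.949

φ_{22} = (r_2 − r_1²) / (1 − r_1²)
r_1² = (-0.577)² = 0.332929
Numerator = -0.3 − 0.3329 = -0.6329; denominator = 1 − 0.3329 = 0.6671
φ_{22} = -0.6329 / 0.6671 = -0.949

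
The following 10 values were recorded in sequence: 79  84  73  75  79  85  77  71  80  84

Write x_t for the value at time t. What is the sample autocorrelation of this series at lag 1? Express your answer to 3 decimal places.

-0.036

Mean x̄ = (79 + 84 + 73 + 75 + 79 + 85 + 77 + 71 + 80 + 84)/10 = 78.7000
Numerator Σ_{t=1}^{9}(x_t−x̄)(x_{t+1}−x̄) = -7.4900
Denominator Σ(x_t−x̄)² = 206.1000
r_1 = -7.4900 / 206.1000 = -0.036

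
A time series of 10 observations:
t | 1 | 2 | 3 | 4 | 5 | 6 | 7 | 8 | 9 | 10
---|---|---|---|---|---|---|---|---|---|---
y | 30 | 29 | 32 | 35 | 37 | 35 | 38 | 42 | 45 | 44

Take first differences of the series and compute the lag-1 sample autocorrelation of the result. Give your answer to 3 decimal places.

-0.107

First differences Δy: -1, 3, 3, 2, -2, 3, 4, 3, -1
Mean of differences = 1.5556
Numerator Σ(Δy_t−Δȳ)(Δy_{t+1}−Δȳ) = -4.3086
Denominator Σ(Δy_t−Δȳ)² = 40.2222
r_1(Δy) = -4.3086 / 40.2222 = -0.107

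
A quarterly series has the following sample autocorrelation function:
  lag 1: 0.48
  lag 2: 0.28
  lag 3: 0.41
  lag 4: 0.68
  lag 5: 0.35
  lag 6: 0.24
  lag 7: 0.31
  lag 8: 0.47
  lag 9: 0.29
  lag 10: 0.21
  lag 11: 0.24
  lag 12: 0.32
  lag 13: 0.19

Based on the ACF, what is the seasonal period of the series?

The largest autocorrelation is r_4 = 0.68; the remaining lags stay at or below 0.48. The elevated value at lag 1 (0.48), dropping to 0.28 at lag 2, reflects decaying short-term dependence rather than seasonality.
The dominant spike at lag 4 indicates a seasonal period of 4.

4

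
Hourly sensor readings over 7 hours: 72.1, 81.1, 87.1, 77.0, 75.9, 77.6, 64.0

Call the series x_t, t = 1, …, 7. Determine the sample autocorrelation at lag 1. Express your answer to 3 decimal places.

Mean x̄ = (72.1 + 81.1 + 87.1 + 77.0 + 75.9 + 77.6 + 64.0)/7 = 76.4000
Deviations from mean: -4.3000, 4.7000, 10.7000, 0.6000, -0.5000, 1.2000, -12.4000
Σ(x_t−x̄)(x_{t+1}−x̄) = (-20.2100) + (50.2900) + (6.4200) + (-0.3000) + (-0.6000) + (-14.8800) = 20.7200
Denominator Σ(x_t−x̄)² = 310.8800
r_1 = 20.7200 / 310.8800 = 0.067

0.067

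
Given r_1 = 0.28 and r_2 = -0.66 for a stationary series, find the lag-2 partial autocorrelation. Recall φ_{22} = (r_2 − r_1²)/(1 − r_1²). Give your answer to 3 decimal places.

-0.801

φ_{22} = (r_2 − r_1²) / (1 − r_1²)
r_1² = (0.28)² = 0.0784
Numerator = -0.66 − 0.0784 = -0.7384; denominator = 1 − 0.0784 = 0.9216
φ_{22} = -0.7384 / 0.9216 = -0.801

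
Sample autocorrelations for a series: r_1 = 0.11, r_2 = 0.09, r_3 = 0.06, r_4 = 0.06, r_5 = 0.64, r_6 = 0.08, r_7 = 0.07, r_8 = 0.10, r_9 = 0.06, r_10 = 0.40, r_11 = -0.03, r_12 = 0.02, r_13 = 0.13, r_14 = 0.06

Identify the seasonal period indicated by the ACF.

The largest autocorrelation is r_5 = 0.64, with a weaker echo at lag 10 (0.40); the remaining lags stay at or below 0.13.
The dominant spike at lag 5 indicates a seasonal period of 5.

5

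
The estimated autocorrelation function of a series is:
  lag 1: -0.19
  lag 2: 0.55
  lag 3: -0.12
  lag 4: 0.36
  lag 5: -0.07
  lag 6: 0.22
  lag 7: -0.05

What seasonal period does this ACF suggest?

The largest autocorrelation is r_2 = 0.55, with weaker echoes at lags 4 (0.36) and 6 (0.22); the remaining lags stay at or below -0.05.
The dominant spike at lag 2 indicates a seasonal period of 2.

2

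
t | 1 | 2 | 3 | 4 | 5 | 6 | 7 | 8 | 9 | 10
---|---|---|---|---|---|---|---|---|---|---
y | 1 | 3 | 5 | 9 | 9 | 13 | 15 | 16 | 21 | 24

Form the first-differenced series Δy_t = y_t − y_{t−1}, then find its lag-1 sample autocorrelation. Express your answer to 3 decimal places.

-0.521

First differences Δy: 2, 2, 4, 0, 4, 2, 1, 5, 3
Mean of differences = 2.5556
Numerator Σ(Δy_t−Δȳ)(Δy_{t+1}−Δȳ) = -10.5309
Denominator Σ(Δy_t−Δȳ)² = 20.2222
r_1(Δy) = -10.5309 / 20.2222 = -0.521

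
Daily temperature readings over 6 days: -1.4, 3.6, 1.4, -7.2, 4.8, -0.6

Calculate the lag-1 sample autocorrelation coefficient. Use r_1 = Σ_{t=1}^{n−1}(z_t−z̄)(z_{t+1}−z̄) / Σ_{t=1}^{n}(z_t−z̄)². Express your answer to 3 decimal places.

-0.519

Mean z̄ = (-1.4 + 3.6 + 1.4 − 7.2 + 4.8 − 0.6)/6 = 0.1000
Deviations from mean: -1.5000, 3.5000, 1.3000, -7.3000, 4.7000, -0.7000
Σ(z_t−z̄)(z_{t+1}−z̄) = (-5.2500) + (4.5500) + (-9.4900) + (-34.3100) + (-3.2900) = -47.7900
Denominator Σ(z_t−z̄)² = 92.0600
r_1 = -47.7900 / 92.0600 = -0.519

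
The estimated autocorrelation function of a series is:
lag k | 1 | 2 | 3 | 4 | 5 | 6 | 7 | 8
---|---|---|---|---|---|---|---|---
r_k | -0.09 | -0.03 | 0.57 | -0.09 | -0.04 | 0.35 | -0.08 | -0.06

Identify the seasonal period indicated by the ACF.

The largest autocorrelation is r_3 = 0.57, with a weaker echo at lag 6 (0.35); the remaining lags stay at or below -0.03.
The dominant spike at lag 3 indicates a seasonal period of 3.

3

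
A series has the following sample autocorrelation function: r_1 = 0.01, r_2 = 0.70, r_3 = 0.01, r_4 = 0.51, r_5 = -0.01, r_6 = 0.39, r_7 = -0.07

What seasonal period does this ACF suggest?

The largest autocorrelation is r_2 = 0.70, with weaker echoes at lags 4 (0.51) and 6 (0.39); the remaining lags stay at or below 0.01.
The dominant spike at lag 2 indicates a seasonal period of 2.

2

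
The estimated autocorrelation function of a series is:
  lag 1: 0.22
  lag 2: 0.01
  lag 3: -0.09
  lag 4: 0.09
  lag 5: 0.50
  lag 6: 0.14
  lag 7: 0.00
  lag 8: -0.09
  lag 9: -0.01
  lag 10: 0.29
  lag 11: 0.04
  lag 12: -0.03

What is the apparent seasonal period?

5

The largest autocorrelation is r_5 = 0.50, with a weaker echo at lag 10 (0.29); the remaining lags stay at or below 0.22. The elevated value at lag 1 (0.22), dropping to 0.01 at lag 2, reflects decaying short-term dependence rather than seasonality.
The dominant spike at lag 5 indicates a seasonal period of 5.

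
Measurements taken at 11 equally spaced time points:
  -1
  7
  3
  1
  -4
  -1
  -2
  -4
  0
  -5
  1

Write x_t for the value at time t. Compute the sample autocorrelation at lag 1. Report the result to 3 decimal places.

0.162

Mean x̄ = (-1 + 7 + 3 + 1 − 4 − 1 − 2 − 4 + 0 − 5 + 1)/11 = -0.4545
Numerator Σ_{t=1}^{10}(x_t−x̄)(x_{t+1}−x̄) = 19.5207
Denominator Σ(x_t−x̄)² = 120.7273
r_1 = 19.5207 / 120.7273 = 0.162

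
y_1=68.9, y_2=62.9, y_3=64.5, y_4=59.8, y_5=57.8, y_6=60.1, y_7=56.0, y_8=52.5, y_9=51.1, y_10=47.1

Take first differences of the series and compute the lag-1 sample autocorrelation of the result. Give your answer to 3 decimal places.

-0.489

First differences Δy: -6.0, 1.6, -4.7, -2.0, 2.3, -4.1, -3.5, -1.4, -4.0
Mean of differences = -2.4222
Numerator Σ(Δy_t−Δȳ)(Δy_{t+1}−Δȳ) = -31.3494
Denominator Σ(Δy_t−Δȳ)² = 64.1556
r_1(Δy) = -31.3494 / 64.1556 = -0.489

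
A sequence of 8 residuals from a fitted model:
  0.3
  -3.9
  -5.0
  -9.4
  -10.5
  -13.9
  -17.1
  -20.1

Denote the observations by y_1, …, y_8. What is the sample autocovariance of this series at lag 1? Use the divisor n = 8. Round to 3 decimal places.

24.671

Mean ȳ = (0.3 − 3.9 − 5.0 − 9.4 − 10.5 − 13.9 − 17.1 − 20.1)/8 = -9.9500
Σ_{t=1}^{7}(y_t−ȳ)(y_{t+1}−ȳ) = 197.3675
γ_1 = 197.3675 / 8 = 24.671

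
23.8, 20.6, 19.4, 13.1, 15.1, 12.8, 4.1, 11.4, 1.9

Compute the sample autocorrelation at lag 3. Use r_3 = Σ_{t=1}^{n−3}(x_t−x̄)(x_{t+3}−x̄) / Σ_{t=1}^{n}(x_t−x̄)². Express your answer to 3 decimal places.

Mean x̄ = (23.8 + 20.6 + 19.4 + 13.1 + 15.1 + 12.8 + 4.1 + 11.4 + 1.9)/9 = 13.5778
Numerator Σ_{t=1}^{6}(x_t−x̄)(x_{t+3}−x̄) = 11.5730
Denominator Σ(x_t−x̄)² = 421.7956
r_3 = 11.5730 / 421.7956 = 0.027

0.027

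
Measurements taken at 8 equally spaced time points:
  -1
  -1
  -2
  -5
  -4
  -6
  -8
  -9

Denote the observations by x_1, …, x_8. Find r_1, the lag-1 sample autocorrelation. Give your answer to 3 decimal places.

0.602

Mean x̄ = (-1 − 1 − 2 − 5 − 4 − 6 − 8 − 9)/8 = -4.5000
Deviations from mean: 3.5000, 3.5000, 2.5000, -0.5000, 0.5000, -1.5000, -3.5000, -4.5000
Σ(x_t−x̄)(x_{t+1}−x̄) = (12.2500) + (8.7500) + (-1.2500) + (-0.2500) + (-0.7500) + (5.2500) + (15.7500) = 39.7500
Denominator Σ(x_t−x̄)² = 66.0000
r_1 = 39.7500 / 66.0000 = 0.602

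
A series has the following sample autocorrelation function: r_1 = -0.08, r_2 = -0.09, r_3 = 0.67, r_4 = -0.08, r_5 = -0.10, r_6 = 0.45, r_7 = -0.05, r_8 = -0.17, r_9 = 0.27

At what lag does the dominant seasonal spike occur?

3

The largest autocorrelation is r_3 = 0.67, with weaker echoes at lags 6 (0.45) and 9 (0.27); the remaining lags stay at or below -0.05.
The dominant spike at lag 3 indicates a seasonal period of 3.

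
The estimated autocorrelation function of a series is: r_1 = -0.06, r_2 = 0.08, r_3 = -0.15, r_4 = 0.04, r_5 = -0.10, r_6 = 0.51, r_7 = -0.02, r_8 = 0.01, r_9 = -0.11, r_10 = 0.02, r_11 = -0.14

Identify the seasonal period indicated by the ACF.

6

The largest autocorrelation is r_6 = 0.51; the remaining lags stay at or below 0.08.
The dominant spike at lag 6 indicates a seasonal period of 6.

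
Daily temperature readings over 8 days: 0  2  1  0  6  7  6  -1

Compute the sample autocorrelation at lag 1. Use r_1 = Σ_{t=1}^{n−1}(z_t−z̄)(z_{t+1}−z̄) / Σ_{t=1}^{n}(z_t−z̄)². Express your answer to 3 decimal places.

Mean z̄ = (0 + 2 + 1 + 0 + 6 + 7 + 6 − 1)/8 = 2.6250
Σ(z_t−z̄)(z_{t+1}−z̄) = (1.6406) + (1.0156) + (4.2656) + (-8.8594) + (14.7656) + (14.7656) + (-12.2344) = 15.3594
Denominator Σ(z_t−z̄)² = 71.8750
r_1 = 15.3594 / 71.8750 = 0.214

0.214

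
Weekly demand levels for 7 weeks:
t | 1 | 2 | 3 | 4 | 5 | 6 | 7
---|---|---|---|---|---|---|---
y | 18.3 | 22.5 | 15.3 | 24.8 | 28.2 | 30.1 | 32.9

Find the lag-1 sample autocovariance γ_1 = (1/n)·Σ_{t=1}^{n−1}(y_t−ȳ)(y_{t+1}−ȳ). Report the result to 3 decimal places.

13.863

Mean ȳ = (18.3 + 22.5 + 15.3 + 24.8 + 28.2 + 30.1 + 32.9)/7 = 24.5857
Deviations: -6.2857, -2.0857, -9.2857, 0.2143, 3.6143, 5.5143, 8.3143
Σ_{t=1}^{6}(y_t−ȳ)(y_{t+1}−ȳ) = 97.0398
γ_1 = 97.0398 / 7 = 13.863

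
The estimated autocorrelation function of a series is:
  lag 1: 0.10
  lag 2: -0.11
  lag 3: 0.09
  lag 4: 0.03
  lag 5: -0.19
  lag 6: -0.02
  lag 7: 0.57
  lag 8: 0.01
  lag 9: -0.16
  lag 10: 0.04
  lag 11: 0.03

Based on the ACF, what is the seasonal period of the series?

The largest autocorrelation is r_7 = 0.57; the remaining lags stay at or below 0.10.
The dominant spike at lag 7 indicates a seasonal period of 7.

7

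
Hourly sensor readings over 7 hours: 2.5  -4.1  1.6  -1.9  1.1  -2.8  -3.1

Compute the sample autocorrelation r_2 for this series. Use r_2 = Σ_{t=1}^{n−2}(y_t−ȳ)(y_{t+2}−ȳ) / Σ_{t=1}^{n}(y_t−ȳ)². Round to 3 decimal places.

Mean ȳ = (2.5 − 4.1 + 1.6 − 1.9 + 1.1 − 2.8 − 3.1)/7 = -0.9571
Deviations from mean: 3.4571, -3.1429, 2.5571, -0.9429, 2.0571, -1.8429, -2.1429
Σ(y_t−ȳ)(y_{t+2}−ȳ) = (8.8404) + (2.9633) + (5.2604) + (1.7376) + (-4.4082) = 14.3935
Denominator Σ(y_t−ȳ)² = 41.4771
r_2 = 14.3935 / 41.4771 = 0.347

0.347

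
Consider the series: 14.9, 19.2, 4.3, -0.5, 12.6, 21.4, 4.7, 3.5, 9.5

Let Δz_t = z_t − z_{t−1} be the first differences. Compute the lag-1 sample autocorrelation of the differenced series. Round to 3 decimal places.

First differences Δz: 4.3, -14.9, -4.8, 13.1, 8.8, -16.7, -1.2, 6.0
Mean of differences = -0.6750
Numerator Σ(Δz_t−Δz̄)(Δz_{t+1}−Δz̄) = -85.3231
Denominator Σ(Δz_t−Δz̄)² = 825.2750
r_1(Δz) = -85.3231 / 825.2750 = -0.103

-0.103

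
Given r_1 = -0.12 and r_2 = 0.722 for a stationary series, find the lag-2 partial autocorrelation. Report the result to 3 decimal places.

φ_{22} = (r_2 − r_1²) / (1 − r_1²)
r_1² = (-0.12)² = 0.0144
Numerator = 0.722 − 0.0144 = 0.7076; denominator = 1 − 0.0144 = 0.9856
φ_{22} = 0.7076 / 0.9856 = 0.718

0.718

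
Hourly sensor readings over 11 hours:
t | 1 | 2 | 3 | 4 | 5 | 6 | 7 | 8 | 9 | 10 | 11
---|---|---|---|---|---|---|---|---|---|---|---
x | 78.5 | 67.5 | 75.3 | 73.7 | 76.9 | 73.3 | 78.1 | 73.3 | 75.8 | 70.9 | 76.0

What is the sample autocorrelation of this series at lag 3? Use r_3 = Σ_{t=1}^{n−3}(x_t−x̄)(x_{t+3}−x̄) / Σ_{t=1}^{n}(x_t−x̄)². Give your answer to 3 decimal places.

Mean x̄ = (78.5 + 67.5 + 75.3 + 73.7 + 76.9 + 73.3 + 78.1 + 73.3 + 75.8 + 70.9 + 76.0)/11 = 74.4818
Numerator Σ_{t=1}^{8}(x_t−x̄)(x_{t+3}−x̄) = -42.9901
Denominator Σ(x_t−x̄)² = 104.7764
r_3 = -42.9901 / 104.7764 = -0.410

-0.410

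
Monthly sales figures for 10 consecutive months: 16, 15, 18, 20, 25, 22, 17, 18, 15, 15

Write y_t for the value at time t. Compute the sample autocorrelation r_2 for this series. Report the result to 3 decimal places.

-0.032

Mean ȳ = (16 + 15 + 18 + 20 + 25 + 22 + 17 + 18 + 15 + 15)/10 = 18.1000
Numerator Σ_{t=1}^{8}(y_t−ȳ)(y_{t+2}−ȳ) = -3.2200
Denominator Σ(y_t−ȳ)² = 100.9000
r_2 = -3.2200 / 100.9000 = -0.032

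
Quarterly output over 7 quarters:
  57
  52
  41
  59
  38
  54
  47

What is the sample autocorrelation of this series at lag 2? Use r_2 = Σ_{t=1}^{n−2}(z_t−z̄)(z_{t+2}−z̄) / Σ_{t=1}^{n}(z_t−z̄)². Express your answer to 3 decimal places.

Mean z̄ = (57 + 52 + 41 + 59 + 38 + 54 + 47)/7 = 49.7143
Deviations from mean: 7.2857, 2.2857, -8.7143, 9.2857, -11.7143, 4.2857, -2.7143
Σ(z_t−z̄)(z_{t+2}−z̄) = (-63.4898) + (21.2245) + (102.0816) + (39.7959) + (31.7959) = 131.4082
Denominator Σ(z_t−z̄)² = 383.4286
r_2 = 131.4082 / 383.4286 = 0.343

0.343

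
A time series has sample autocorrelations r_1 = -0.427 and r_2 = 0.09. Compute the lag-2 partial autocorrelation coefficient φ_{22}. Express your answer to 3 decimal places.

-0.113

φ_{22} = (r_2 − r_1²) / (1 − r_1²)
r_1² = (-0.427)² = 0.182329
Numerator = 0.09 − 0.1823 = -0.0923; denominator = 1 − 0.1823 = 0.8177
φ_{22} = -0.0923 / 0.8177 = -0.113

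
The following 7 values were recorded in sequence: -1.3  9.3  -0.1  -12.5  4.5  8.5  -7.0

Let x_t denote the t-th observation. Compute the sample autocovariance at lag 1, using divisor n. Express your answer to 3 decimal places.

-13.036

Mean x̄ = (-1.3 + 9.3 − 0.1 − 12.5 + 4.5 + 8.5 − 7.0)/7 = 0.2000
Deviations: -1.5000, 9.1000, -0.3000, -12.7000, 4.3000, 8.3000, -7.2000
Σ_{t=1}^{6}(x_t−x̄)(x_{t+1}−x̄) = -91.2500
γ_1 = -91.2500 / 7 = -13.036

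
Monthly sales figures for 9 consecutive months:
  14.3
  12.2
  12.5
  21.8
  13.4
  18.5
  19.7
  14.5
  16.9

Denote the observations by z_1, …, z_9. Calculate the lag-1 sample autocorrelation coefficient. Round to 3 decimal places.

-0.212

Mean z̄ = (14.3 + 12.2 + 12.5 + 21.8 + 13.4 + 18.5 + 19.7 + 14.5 + 16.9)/9 = 15.9778
Numerator Σ_{t=1}^{8}(z_t−z̄)(z_{t+1}−z̄) = -19.7572
Denominator Σ(z_t−z̄)² = 92.9756
r_1 = -19.7572 / 92.9756 = -0.212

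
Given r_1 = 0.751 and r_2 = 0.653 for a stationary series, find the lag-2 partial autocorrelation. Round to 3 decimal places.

φ_{22} = (r_2 − r_1²) / (1 − r_1²)
r_1² = (0.751)² = 0.564001
Numerator = 0.653 − 0.5640 = 0.0890; denominator = 1 − 0.5640 = 0.4360
φ_{22} = 0.0890 / 0.4360 = 0.204

0.204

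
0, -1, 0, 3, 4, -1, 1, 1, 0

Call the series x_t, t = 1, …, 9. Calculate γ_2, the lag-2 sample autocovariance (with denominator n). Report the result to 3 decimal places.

Mean x̄ = (0 − 1 + 0 + 3 + 4 − 1 + 1 + 1 + 0)/9 = 0.7778
Σ_{t=1}^{7}(x_t−x̄)(x_{t+2}−x̄) = -9.6543
γ_2 = -9.6543 / 9 = -1.073

-1.073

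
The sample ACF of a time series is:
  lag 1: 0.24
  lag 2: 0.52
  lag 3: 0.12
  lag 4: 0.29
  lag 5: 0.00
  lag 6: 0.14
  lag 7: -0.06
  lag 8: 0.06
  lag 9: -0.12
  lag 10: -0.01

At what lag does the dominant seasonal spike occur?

2

The largest autocorrelation is r_2 = 0.52, with a weaker echo at lag 4 (0.29); the remaining lags stay at or below 0.24.
The dominant spike at lag 2 indicates a seasonal period of 2.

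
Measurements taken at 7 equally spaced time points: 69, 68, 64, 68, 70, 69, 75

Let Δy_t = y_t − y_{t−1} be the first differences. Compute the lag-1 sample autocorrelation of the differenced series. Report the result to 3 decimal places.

-0.206

First differences Δy: -1, -4, 4, 2, -1, 6
Mean of differences = 1.0000
Numerator Σ(Δy_t−Δȳ)(Δy_{t+1}−Δȳ) = -14.0000
Denominator Σ(Δy_t−Δȳ)² = 68.0000
r_1(Δy) = -14.0000 / 68.0000 = -0.206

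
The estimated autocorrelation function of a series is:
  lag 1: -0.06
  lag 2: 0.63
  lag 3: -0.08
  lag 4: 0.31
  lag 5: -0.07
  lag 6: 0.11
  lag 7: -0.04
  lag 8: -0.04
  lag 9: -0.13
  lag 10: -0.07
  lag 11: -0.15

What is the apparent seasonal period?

The largest autocorrelation is r_2 = 0.63, with a weaker echo at lag 4 (0.31); the remaining lags stay at or below 0.11.
The dominant spike at lag 2 indicates a seasonal period of 2.

2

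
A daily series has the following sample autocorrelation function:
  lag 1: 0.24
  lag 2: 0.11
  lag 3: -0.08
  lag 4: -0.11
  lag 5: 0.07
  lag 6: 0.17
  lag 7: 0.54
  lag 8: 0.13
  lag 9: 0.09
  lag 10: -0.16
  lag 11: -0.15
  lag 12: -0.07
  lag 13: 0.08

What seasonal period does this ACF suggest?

The largest autocorrelation is r_7 = 0.54; the remaining lags stay at or below 0.24. The elevated value at lag 1 (0.24), dropping to 0.11 at lag 2, reflects decaying short-term dependence rather than seasonality.
The dominant spike at lag 7 indicates a seasonal period of 7.

7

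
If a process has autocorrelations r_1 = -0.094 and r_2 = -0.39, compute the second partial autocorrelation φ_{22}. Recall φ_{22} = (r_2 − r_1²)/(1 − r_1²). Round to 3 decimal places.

φ_{22} = (r_2 − r_1²) / (1 − r_1²)
r_1² = (-0.094)² = 0.008836
Numerator = -0.39 − 0.0088 = -0.3988; denominator = 1 − 0.0088 = 0.9912
φ_{22} = -0.3988 / 0.9912 = -0.402

-0.402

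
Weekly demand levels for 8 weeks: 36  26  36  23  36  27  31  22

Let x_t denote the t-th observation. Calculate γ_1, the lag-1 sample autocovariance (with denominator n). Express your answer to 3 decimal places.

Mean x̄ = (36 + 26 + 36 + 23 + 36 + 27 + 31 + 22)/8 = 29.6250
Σ_{t=1}^{7}(x_t−x̄)(x_{t+1}−x̄) = -161.5156
γ_1 = -161.5156 / 8 = -20.189

-20.189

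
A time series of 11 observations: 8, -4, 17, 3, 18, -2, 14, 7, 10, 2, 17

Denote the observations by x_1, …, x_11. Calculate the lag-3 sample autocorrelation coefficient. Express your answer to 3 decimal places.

Mean x̄ = (8 − 4 + 17 + 3 + 18 − 2 + 14 + 7 + 10 + 2 + 17)/11 = 8.1818
Numerator Σ_{t=1}^{8}(x_t−x̄)(x_{t+3}−x̄) = -315.0992
Denominator Σ(x_t−x̄)² = 607.6364
r_3 = -315.0992 / 607.6364 = -0.519

-0.519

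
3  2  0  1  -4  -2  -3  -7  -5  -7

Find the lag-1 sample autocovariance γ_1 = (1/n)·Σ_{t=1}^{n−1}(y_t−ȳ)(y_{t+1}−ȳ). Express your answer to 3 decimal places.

6.256

Mean ȳ = (3 + 2 + 0 + 1 − 4 − 2 − 3 − 7 − 5 − 7)/10 = -2.2000
Σ_{t=1}^{9}(y_t−ȳ)(y_{t+1}−ȳ) = 62.5600
γ_1 = 62.5600 / 10 = 6.256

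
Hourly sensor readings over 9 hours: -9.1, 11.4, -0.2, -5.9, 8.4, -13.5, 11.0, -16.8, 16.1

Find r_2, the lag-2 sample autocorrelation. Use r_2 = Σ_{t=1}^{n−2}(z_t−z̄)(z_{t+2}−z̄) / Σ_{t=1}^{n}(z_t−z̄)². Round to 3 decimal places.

0.438

Mean z̄ = (-9.1 + 11.4 − 0.2 − 5.9 + 8.4 − 13.5 + 11.0 − 16.8 + 16.1)/9 = 0.1556
Σ(z_t−z̄)(z_{t+2}−z̄) = (3.2909) + (-68.0914) + (-2.9314) + (82.6920) + (89.4064) + (231.5375) + (172.9086) = 508.8127
Denominator Σ(z_t−z̄)² = 1162.6622
r_2 = 508.8127 / 1162.6622 = 0.438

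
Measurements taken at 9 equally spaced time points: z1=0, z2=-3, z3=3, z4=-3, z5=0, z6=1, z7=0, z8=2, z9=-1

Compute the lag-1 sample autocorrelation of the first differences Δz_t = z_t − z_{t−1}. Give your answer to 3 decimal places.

-0.738

First differences Δz: -3, 6, -6, 3, 1, -1, 2, -3
Mean of differences = -0.1250
Numerator Σ(Δz_t−Δz̄)(Δz_{t+1}−Δz̄) = -77.3906
Denominator Σ(Δz_t−Δz̄)² = 104.8750
r_1(Δz) = -77.3906 / 104.8750 = -0.738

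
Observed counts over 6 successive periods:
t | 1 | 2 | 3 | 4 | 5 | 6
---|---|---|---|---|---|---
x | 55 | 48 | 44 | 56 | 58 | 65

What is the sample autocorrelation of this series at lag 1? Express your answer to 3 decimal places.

0.322

Mean x̄ = (55 + 48 + 44 + 56 + 58 + 65)/6 = 54.3333
Deviations from mean: 0.6667, -6.3333, -10.3333, 1.6667, 3.6667, 10.6667
Numerator Σ_{t=1}^{5}(x_t−x̄)(x_{t+1}−x̄) = 89.2222
Denominator Σ(x_t−x̄)² = 277.3333
r_1 = 89.2222 / 277.3333 = 0.322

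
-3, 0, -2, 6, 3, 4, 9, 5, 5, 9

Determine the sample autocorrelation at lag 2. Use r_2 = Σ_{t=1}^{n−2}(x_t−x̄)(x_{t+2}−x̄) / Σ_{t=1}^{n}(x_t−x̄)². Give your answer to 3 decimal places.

Mean x̄ = (-3 + 0 − 2 + 6 + 3 + 4 + 9 + 5 + 5 + 9)/10 = 3.6000
Numerator Σ_{t=1}^{8}(x_t−x̄)(x_{t+2}−x̄) = 45.0800
Denominator Σ(x_t−x̄)² = 156.4000
r_2 = 45.0800 / 156.4000 = 0.288

0.288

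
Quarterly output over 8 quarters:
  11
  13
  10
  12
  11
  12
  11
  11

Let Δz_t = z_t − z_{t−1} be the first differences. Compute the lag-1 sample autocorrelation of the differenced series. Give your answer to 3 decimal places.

First differences Δz: 2, -3, 2, -1, 1, -1, 0
Mean of differences = 0.0000
Numerator Σ(Δz_t−Δz̄)(Δz_{t+1}−Δz̄) = -16.0000
Denominator Σ(Δz_t−Δz̄)² = 20.0000
r_1(Δz) = -16.0000 / 20.0000 = -0.800

-0.800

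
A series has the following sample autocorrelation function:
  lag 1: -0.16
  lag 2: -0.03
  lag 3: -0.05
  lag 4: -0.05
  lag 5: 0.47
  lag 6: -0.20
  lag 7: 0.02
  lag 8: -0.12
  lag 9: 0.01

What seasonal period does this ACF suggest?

5

The largest autocorrelation is r_5 = 0.47; the remaining lags stay at or below 0.02.
The dominant spike at lag 5 indicates a seasonal period of 5.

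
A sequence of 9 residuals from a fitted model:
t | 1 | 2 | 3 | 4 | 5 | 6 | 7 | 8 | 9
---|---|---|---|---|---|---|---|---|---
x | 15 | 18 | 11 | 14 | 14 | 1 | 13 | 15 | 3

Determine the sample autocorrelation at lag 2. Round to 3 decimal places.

-0.221

Mean x̄ = (15 + 18 + 11 + 14 + 14 + 1 + 13 + 15 + 3)/9 = 11.5556
Σ(x_t−x̄)(x_{t+2}−x̄) = (-1.9136) + (15.7531) + (-1.3580) + (-25.8025) + (3.5309) + (-36.3580) + (-12.3580) = -58.5062
Denominator Σ(x_t−x̄)² = 264.2222
r_2 = -58.5062 / 264.2222 = -0.221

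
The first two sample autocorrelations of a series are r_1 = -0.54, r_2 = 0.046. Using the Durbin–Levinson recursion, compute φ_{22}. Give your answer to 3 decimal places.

-0.347

φ_{22} = (r_2 − r_1²) / (1 − r_1²)
r_1² = (-0.54)² = 0.2916
Numerator = 0.046 − 0.2916 = -0.2456; denominator = 1 − 0.2916 = 0.7084
φ_{22} = -0.2456 / 0.7084 = -0.347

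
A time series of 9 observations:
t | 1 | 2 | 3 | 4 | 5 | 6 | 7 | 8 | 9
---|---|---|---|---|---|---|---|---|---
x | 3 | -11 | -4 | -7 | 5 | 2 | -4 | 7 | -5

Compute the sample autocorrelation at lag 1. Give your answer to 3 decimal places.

Mean x̄ = (3 − 11 − 4 − 7 + 5 + 2 − 4 + 7 − 5)/9 = -1.5556
Numerator Σ_{t=1}^{8}(x_t−x̄)(x_{t+1}−x̄) = -78.0864
Denominator Σ(x_t−x̄)² = 292.2222
r_1 = -78.0864 / 292.2222 = -0.267

-0.267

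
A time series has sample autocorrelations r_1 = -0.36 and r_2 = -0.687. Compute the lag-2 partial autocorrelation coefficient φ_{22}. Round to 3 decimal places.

-0.938

φ_{22} = (r_2 − r_1²) / (1 − r_1²)
r_1² = (-0.36)² = 0.1296
Numerator = -0.687 − 0.1296 = -0.8166; denominator = 1 − 0.1296 = 0.8704
φ_{22} = -0.8166 / 0.8704 = -0.938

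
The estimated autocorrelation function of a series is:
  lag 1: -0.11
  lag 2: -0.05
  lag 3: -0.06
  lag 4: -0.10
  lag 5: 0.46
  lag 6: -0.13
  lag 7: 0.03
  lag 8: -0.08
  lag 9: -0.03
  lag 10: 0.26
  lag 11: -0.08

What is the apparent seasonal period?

5

The largest autocorrelation is r_5 = 0.46, with a weaker echo at lag 10 (0.26); the remaining lags stay at or below 0.03.
The dominant spike at lag 5 indicates a seasonal period of 5.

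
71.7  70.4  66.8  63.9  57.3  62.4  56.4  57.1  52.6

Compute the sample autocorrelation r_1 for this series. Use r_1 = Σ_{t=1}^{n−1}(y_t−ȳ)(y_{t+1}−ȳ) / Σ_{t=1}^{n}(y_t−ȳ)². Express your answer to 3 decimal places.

0.536

Mean ȳ = (71.7 + 70.4 + 66.8 + 63.9 + 57.3 + 62.4 + 56.4 + 57.1 + 52.6)/9 = 62.0667
Numerator Σ_{t=1}^{8}(y_t−ȳ)(y_{t+1}−ȳ) = 191.3456
Denominator Σ(y_t−ȳ)² = 357.2400
r_1 = 191.3456 / 357.2400 = 0.536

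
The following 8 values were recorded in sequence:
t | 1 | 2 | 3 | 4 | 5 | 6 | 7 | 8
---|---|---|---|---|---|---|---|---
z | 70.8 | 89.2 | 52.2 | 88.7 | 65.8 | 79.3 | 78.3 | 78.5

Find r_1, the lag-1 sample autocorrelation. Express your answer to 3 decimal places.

Mean z̄ = (70.8 + 89.2 + 52.2 + 88.7 + 65.8 + 79.3 + 78.3 + 78.5)/8 = 75.3500
Σ(z_t−z̄)(z_{t+1}−z̄) = (-63.0175) + (-320.6275) + (-309.0525) + (-127.4925) + (-37.7225) + (11.6525) + (9.2925) = -836.9675
Denominator Σ(z_t−z̄)² = 1052.1000
r_1 = -836.9675 / 1052.1000 = -0.796

-0.796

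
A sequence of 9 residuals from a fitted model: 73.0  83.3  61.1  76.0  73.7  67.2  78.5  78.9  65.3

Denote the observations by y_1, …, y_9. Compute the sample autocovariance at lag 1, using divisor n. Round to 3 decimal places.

-22.790

Mean ȳ = (73.0 + 83.3 + 61.1 + 76.0 + 73.7 + 67.2 + 78.5 + 78.9 + 65.3)/9 = 73.0000
Σ_{t=1}^{8}(y_t−ȳ)(y_{t+1}−ȳ) = -205.1100
γ_1 = -205.1100 / 9 = -22.790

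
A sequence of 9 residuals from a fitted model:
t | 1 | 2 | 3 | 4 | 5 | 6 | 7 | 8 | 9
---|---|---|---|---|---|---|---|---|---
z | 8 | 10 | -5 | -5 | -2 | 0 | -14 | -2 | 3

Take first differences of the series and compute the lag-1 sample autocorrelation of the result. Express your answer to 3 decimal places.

-0.278

First differences Δz: 2, -15, 0, 3, 2, -14, 12, 5
Mean of differences = -0.6250
Numerator Σ(Δz_t−Δz̄)(Δz_{t+1}−Δz̄) = -167.8906
Denominator Σ(Δz_t−Δz̄)² = 603.8750
r_1(Δz) = -167.8906 / 603.8750 = -0.278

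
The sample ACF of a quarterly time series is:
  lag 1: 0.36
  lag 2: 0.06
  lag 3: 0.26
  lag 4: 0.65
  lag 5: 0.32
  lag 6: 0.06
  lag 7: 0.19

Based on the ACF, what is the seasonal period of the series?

The largest autocorrelation is r_4 = 0.65; the remaining lags stay at or below 0.36. The elevated value at lag 1 (0.36), dropping to 0.06 at lag 2, reflects decaying short-term dependence rather than seasonality.
The dominant spike at lag 4 indicates a seasonal period of 4.

4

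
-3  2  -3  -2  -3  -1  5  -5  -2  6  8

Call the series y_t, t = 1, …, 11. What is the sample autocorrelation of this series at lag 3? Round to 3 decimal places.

Mean ȳ = (-3 + 2 − 3 − 2 − 3 − 1 + 5 − 5 − 2 + 6 + 8)/11 = 0.1818
Numerator Σ_{t=1}^{8}(y_t−ȳ)(y_{t+3}−ȳ) = 0.9917
Denominator Σ(y_t−ȳ)² = 189.6364
r_3 = 0.9917 / 189.6364 = 0.005

0.005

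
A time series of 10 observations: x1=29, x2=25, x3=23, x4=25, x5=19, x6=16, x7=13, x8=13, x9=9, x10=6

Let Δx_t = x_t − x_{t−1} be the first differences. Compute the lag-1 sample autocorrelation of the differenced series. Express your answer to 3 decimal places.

First differences Δx: -4, -2, 2, -6, -3, -3, 0, -4, -3
Mean of differences = -2.5556
Numerator Σ(Δx_t−Δx̄)(Δx_{t+1}−Δx̄) = -16.4198
Denominator Σ(Δx_t−Δx̄)² = 44.2222
r_1(Δx) = -16.4198 / 44.2222 = -0.371

-0.371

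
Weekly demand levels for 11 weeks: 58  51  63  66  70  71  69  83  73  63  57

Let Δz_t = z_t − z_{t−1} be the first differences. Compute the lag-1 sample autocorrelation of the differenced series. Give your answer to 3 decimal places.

First differences Δz: -7, 12, 3, 4, 1, -2, 14, -10, -10, -6
Mean of differences = -0.1000
Numerator Σ(Δz_t−Δz̄)(Δz_{t+1}−Δz̄) = -40.8100
Denominator Σ(Δz_t−Δz̄)² = 654.9000
r_1(Δz) = -40.8100 / 654.9000 = -0.062

-0.062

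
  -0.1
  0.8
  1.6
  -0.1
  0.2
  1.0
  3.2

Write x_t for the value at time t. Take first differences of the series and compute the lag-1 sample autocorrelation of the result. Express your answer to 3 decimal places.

0.054

First differences Δx: 0.9, 0.8, -1.7, 0.3, 0.8, 2.2
Mean of differences = 0.5500
Numerator Σ(Δx_t−Δx̄)(Δx_{t+1}−Δx̄) = 0.4375
Denominator Σ(Δx_t−Δx̄)² = 8.0950
r_1(Δx) = 0.4375 / 8.0950 = 0.054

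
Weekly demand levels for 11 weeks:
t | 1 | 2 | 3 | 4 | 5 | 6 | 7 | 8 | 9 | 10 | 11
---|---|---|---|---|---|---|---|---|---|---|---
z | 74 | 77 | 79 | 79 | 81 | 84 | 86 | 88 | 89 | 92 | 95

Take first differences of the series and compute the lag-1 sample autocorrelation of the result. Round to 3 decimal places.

First differences Δz: 3, 2, 0, 2, 3, 2, 2, 1, 3, 3
Mean of differences = 2.1000
Numerator Σ(Δz_t−Δz̄)(Δz_{t+1}−Δz̄) = 0.0900
Denominator Σ(Δz_t−Δz̄)² = 8.9000
r_1(Δz) = 0.0900 / 8.9000 = 0.010

0.010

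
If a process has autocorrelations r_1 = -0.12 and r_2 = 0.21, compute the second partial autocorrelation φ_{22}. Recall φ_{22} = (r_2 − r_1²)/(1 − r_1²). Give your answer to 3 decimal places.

0.198

φ_{22} = (r_2 − r_1²) / (1 − r_1²)
r_1² = (-0.12)² = 0.0144
Numerator = 0.21 − 0.0144 = 0.1956; denominator = 1 − 0.0144 = 0.9856
φ_{22} = 0.1956 / 0.9856 = 0.198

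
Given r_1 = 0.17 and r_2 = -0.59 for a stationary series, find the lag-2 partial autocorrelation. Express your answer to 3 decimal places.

φ_{22} = (r_2 − r_1²) / (1 − r_1²)
r_1² = (0.17)² = 0.0289
Numerator = -0.59 − 0.0289 = -0.6189; denominator = 1 − 0.0289 = 0.9711
φ_{22} = -0.6189 / 0.9711 = -0.637

-0.637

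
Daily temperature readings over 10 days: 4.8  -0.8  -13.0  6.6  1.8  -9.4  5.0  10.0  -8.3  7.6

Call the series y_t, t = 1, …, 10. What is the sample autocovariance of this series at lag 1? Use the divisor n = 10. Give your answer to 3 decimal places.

-22.406

Mean ȳ = (4.8 − 0.8 − 13.0 + 6.6 + 1.8 − 9.4 + 5.0 + 10.0 − 8.3 + 7.6)/10 = 0.4300
Σ_{t=1}^{9}(y_t−ȳ)(y_{t+1}−ȳ) = -224.0619
γ_1 = -224.0619 / 10 = -22.406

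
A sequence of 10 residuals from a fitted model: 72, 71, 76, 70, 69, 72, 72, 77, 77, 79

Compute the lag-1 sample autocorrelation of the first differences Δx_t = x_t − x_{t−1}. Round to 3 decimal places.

First differences Δx: -1, 5, -6, -1, 3, 0, 5, 0, 2
Mean of differences = 0.7778
Numerator Σ(Δx_t−Δx̄)(Δx_{t+1}−Δx̄) = -37.2716
Denominator Σ(Δx_t−Δx̄)² = 95.5556
r_1(Δx) = -37.2716 / 95.5556 = -0.390

-0.390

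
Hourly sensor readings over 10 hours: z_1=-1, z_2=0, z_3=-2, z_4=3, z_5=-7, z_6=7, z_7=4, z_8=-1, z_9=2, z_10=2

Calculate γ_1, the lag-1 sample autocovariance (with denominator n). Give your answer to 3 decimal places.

Mean z̄ = (-1 + 0 − 2 + 3 − 7 + 7 + 4 − 1 + 2 + 2)/10 = 0.7000
Σ_{t=1}^{9}(z_t−z̄)(z_{t+1}−z̄) = -54.6900
γ_1 = -54.6900 / 10 = -5.469

-5.469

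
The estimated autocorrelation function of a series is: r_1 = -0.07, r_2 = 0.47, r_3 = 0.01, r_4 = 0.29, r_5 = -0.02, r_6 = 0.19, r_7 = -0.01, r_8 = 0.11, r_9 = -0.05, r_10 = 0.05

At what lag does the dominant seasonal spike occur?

The largest autocorrelation is r_2 = 0.47, with weaker echoes at lags 4 (0.29) and 6 (0.19); the remaining lags stay at or below 0.11.
The dominant spike at lag 2 indicates a seasonal period of 2.

2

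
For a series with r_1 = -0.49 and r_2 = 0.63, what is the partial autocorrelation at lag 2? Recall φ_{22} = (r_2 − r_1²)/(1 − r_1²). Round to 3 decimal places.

φ_{22} = (r_2 − r_1²) / (1 − r_1²)
r_1² = (-0.49)² = 0.2401
Numerator = 0.63 − 0.2401 = 0.3899; denominator = 1 − 0.2401 = 0.7599
φ_{22} = 0.3899 / 0.7599 = 0.513

0.513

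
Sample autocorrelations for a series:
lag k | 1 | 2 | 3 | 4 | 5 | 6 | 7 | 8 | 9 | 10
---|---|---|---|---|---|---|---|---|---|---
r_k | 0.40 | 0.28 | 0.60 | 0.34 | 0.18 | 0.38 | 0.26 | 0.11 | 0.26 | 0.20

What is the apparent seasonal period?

The largest autocorrelation is r_3 = 0.60; the remaining lags stay at or below 0.40. The elevated value at lag 1 (0.40), dropping to 0.28 at lag 2, reflects decaying short-term dependence rather than seasonality.
The dominant spike at lag 3 indicates a seasonal period of 3.

3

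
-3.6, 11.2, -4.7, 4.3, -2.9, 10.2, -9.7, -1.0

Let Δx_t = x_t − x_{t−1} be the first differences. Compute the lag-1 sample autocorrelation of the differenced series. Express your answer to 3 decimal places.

First differences Δx: 14.8, -15.9, 9.0, -7.2, 13.1, -19.9, 8.7
Mean of differences = 0.3714
Numerator Σ(Δx_t−Δx̄)(Δx_{t+1}−Δx̄) = -963.7351
Denominator Σ(Δx_t−Δx̄)² = 1247.0343
r_1(Δx) = -963.7351 / 1247.0343 = -0.773

-0.773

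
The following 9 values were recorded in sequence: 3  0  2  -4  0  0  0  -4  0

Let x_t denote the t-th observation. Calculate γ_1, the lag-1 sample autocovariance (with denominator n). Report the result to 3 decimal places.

Mean x̄ = (3 + 0 + 2 − 4 + 0 + 0 + 0 − 4 + 0)/9 = -0.3333
Σ_{t=1}^{8}(x_t−x̄)(x_{t+1}−x̄) = -10.1111
γ_1 = -10.1111 / 9 = -1.123

-1.123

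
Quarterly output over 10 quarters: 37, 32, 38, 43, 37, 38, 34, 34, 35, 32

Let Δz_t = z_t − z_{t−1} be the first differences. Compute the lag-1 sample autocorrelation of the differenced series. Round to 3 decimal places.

-0.285

First differences Δz: -5, 6, 5, -6, 1, -4, 0, 1, -3
Mean of differences = -0.5556
Numerator Σ(Δz_t−Δz̄)(Δz_{t+1}−Δz̄) = -41.6420
Denominator Σ(Δz_t−Δz̄)² = 146.2222
r_1(Δz) = -41.6420 / 146.2222 = -0.285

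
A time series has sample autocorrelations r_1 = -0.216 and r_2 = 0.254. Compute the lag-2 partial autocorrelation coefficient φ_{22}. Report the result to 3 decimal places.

φ_{22} = (r_2 − r_1²) / (1 − r_1²)
r_1² = (-0.216)² = 0.046656
Numerator = 0.254 − 0.0467 = 0.2073; denominator = 1 − 0.0467 = 0.9533
φ_{22} = 0.2073 / 0.9533 = 0.217

0.217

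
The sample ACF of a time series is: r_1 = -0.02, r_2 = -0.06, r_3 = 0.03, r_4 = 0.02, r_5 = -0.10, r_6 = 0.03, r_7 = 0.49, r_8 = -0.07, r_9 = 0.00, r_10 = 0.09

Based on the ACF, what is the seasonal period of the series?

The largest autocorrelation is r_7 = 0.49; the remaining lags stay at or below 0.09.
The dominant spike at lag 7 indicates a seasonal period of 7.

7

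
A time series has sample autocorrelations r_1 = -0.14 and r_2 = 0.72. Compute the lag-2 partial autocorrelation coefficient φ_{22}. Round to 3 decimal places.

0.714

φ_{22} = (r_2 − r_1²) / (1 − r_1²)
r_1² = (-0.14)² = 0.0196
Numerator = 0.72 − 0.0196 = 0.7004; denominator = 1 − 0.0196 = 0.9804
φ_{22} = 0.7004 / 0.9804 = 0.714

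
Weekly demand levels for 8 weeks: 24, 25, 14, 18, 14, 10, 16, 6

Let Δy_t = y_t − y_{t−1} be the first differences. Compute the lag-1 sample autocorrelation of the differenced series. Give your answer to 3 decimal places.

First differences Δy: 1, -11, 4, -4, -4, 6, -10
Mean of differences = -2.5714
Numerator Σ(Δy_t−Δȳ)(Δy_{t+1}−Δȳ) = -168.7551
Denominator Σ(Δy_t−Δȳ)² = 259.7143
r_1(Δy) = -168.7551 / 259.7143 = -0.650

-0.650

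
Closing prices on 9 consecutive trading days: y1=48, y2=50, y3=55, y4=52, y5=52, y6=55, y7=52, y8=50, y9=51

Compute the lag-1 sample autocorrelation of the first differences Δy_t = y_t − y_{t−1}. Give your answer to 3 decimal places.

First differences Δy: 2, 5, -3, 0, 3, -3, -2, 1
Mean of differences = 0.3750
Numerator Σ(Δy_t−Δȳ)(Δy_{t+1}−Δȳ) = -10.1406
Denominator Σ(Δy_t−Δȳ)² = 59.8750
r_1(Δy) = -10.1406 / 59.8750 = -0.169

-0.169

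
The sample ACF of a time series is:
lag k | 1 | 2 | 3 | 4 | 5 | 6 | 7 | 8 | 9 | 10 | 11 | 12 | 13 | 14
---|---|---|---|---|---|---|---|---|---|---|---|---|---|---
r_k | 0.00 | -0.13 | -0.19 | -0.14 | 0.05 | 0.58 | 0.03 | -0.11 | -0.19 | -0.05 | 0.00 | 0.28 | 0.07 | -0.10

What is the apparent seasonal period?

6

The largest autocorrelation is r_6 = 0.58, with a weaker echo at lag 12 (0.28); the remaining lags stay at or below 0.07.
The dominant spike at lag 6 indicates a seasonal period of 6.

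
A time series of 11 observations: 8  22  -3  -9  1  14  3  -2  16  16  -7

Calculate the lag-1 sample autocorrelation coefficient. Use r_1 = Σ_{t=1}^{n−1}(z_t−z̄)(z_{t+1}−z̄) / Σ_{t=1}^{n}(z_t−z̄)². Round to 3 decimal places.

-0.046

Mean z̄ = (8 + 22 − 3 − 9 + 1 + 14 + 3 − 2 + 16 + 16 − 7)/11 = 5.3636
Numerator Σ_{t=1}^{10}(z_t−z̄)(z_{t+1}−z̄) = -49.8595
Denominator Σ(z_t−z̄)² = 1092.5455
r_1 = -49.8595 / 1092.5455 = -0.046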